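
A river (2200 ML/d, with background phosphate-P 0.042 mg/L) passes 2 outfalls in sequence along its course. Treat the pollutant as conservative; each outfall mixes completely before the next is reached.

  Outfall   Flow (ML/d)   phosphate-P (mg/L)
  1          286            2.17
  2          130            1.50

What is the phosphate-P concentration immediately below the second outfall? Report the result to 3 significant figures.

0.347 mg/L

Outfall 1: combined Q = 2486 ML/d; C = (2200·0.04200 + 286.0·2.170)/2486 = 0.2868 mg/L.
Outfall 2: combined Q = 2616 ML/d; C = (2486·0.2868 + 130.0·1.500)/2616 = 0.3471 mg/L.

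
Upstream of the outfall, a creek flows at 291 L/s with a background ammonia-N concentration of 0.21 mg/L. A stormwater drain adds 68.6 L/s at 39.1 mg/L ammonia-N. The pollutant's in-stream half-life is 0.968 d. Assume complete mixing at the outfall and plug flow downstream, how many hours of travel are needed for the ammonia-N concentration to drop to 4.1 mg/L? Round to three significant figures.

After mixing, C = (291.0·0.2100 + 68.60·39.10) / 359.6 = 2743/359.6 = 7.629 mg/L.
Half-life 0.968 d → k = ln 2 / 0.968 = 0.7161 d⁻¹.
7.629·exp(−k·t) = 4.1 → t = ln(7.629/4.1)/k = 74930 s = 20.81 h.

20.8 h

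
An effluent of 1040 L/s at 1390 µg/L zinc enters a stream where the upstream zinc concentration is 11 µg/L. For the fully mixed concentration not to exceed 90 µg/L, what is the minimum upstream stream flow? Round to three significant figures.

Set C_mix = 90: (Q·11.00 + 1040·1390) / (Q + 1040) = 90
→ Q = 1040·(1390 − 90)/(90 − 11.00) = 17110 L/s.

17100 L/s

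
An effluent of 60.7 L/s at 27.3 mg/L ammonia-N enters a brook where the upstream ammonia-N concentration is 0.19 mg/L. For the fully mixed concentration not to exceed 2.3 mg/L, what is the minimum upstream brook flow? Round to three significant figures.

Set C_mix = 2.3: (Q·0.1900 + 60.70·27.30) / (Q + 60.70) = 2.3
→ Q = 60.70·(27.30 − 2.3)/(2.3 − 0.1900) = 719.2 L/s.

719 L/s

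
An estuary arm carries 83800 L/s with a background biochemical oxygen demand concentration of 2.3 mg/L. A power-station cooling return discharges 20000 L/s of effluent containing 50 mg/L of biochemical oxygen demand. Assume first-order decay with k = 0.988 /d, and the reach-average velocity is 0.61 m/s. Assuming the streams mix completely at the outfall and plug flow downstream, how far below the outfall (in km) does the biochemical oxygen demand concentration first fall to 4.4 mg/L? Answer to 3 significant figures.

Mixed concentration C = ΣQC/ΣQ = (83800·2.300 + 20000·50.00) / 103800 = 1193000/103800 = 11.49 mg/L.
Set 11.49·exp(−k·t) = 4.4 → t = ln(11.49/4.4)/k = 83950 s = 23.32 h.
Distance = v·t = 0.61·83950 = 51210 m = 51.21 km.

51.2 km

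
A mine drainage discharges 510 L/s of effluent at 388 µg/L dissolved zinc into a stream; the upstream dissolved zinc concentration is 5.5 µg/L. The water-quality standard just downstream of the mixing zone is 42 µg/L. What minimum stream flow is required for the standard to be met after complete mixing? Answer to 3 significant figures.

Set C_mix = 42: (Q·5.500 + 510.0·388.0) / (Q + 510.0) = 42
→ Q = 510.0·(388.0 − 42)/(42 − 5.500) = 4835 L/s.

4830 L/s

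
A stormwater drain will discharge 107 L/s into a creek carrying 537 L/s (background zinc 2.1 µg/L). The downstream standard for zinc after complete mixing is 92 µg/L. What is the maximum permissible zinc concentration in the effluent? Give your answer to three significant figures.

At the limit, (Qr·Cr + Qe·Cₑ)/(Qr + Qe) = 92:
Cₑ = (644.0·92 − 537.0·2.100) / 107.0 = 543.2 µg/L.

543 µg/L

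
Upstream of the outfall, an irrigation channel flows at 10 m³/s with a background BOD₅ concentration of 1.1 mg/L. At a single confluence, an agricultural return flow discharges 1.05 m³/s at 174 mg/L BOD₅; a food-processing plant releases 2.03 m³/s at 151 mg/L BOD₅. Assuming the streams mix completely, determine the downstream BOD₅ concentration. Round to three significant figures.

After mixing, C = (10.00·1.100 + 1.050·174.0 + 2.030·151.0) / 13.08 = 500.2/13.08 = 38.24 mg/L.

38.2 mg/L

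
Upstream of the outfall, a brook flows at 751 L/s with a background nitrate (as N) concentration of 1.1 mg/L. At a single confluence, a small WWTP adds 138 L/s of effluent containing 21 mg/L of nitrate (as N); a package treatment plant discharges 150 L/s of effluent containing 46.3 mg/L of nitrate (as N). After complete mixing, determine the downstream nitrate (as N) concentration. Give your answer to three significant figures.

Mass balance: C = (751.0·1.100 + 138.0·21.00 + 150.0·46.30) / 1039 = 10670/1039 = 10.27 mg/L.

10.3 mg/L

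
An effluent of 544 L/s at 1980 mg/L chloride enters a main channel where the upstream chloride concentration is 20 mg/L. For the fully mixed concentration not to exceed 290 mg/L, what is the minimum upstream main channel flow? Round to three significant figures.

3410 L/s

Set C_mix = 290: (Q·20.00 + 544.0·1980) / (Q + 544.0) = 290
→ Q = 544.0·(1980 − 290)/(290 − 20.00) = 3405 L/s.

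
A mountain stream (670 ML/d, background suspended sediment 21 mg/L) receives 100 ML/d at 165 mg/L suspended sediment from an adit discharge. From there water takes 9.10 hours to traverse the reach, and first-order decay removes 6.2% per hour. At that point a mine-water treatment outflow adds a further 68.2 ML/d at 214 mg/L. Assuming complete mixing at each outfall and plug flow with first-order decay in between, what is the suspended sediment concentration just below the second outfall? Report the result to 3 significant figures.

37.8 mg/L

Flow-weighted average: C = (670.0·21.00 + 100.0·165.0) / 770.0 = 30570/770.0 = 39.70 mg/L; combined flow 770.0 ML/d.
6.2%/h lost → k = −ln(1 − 0.062) = 0.06401 h⁻¹.
Decay over the reach: 39.70·exp(−kt) = 39.70·0.5585 = 22.17 mg/L.
Second outfall: C = (770.0·22.17 + 68.20·214.0)/838.2 = 37.78 mg/L.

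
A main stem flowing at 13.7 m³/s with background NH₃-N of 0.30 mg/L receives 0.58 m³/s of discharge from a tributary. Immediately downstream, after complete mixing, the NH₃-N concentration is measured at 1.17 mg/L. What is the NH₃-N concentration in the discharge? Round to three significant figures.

21.7 mg/L

Mass balance: 13.70·0.3000 + 0.5800·Cₑ = 14.28·1.170
→ Cₑ = (14.28·1.170 − 13.70·0.3000) / 0.5800 = 21.72 mg/L.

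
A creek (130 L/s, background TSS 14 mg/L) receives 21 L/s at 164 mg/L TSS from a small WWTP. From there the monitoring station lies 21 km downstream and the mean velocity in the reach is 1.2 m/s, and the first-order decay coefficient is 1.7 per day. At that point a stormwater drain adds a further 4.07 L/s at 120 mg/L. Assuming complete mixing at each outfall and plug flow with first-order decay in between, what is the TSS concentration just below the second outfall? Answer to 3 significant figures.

27.2 mg/L

Mixed concentration C = ΣQC/ΣQ = (130.0·14.00 + 21.00·164.0) / 151.0 = 5264/151.0 = 34.86 mg/L; combined flow 151.0 L/s.
Travel time t = 21·1000 / 1.2 = 17500 s = 4.861 h.
After decay, C = 34.86 × e^(−kt) = 34.86 × 0.7087 = 24.71 mg/L.
Second outfall: C = (151.0·24.71 + 4.070·120.0)/155.1 = 27.21 mg/L.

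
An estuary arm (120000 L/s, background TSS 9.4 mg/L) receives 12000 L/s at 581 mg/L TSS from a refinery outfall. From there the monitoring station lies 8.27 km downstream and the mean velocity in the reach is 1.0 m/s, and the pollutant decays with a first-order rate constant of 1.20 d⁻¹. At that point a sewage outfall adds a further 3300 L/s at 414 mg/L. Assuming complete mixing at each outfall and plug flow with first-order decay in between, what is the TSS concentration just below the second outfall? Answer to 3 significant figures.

Flow-weighted average: C = (120000·9.400 + 12000·581.0) / 132000 = 8100000/132000 = 61.36 mg/L; combined flow 132000 L/s.
Travel time t = 8.27·1000 / 1.0 = 8270 s = 2.297 h.
First-order decay: C = 61.36·exp(−k·t) = 61.36·0.8915 = 54.71 mg/L.
At the second outfall, C = (132000·54.71 + 3300·414.0) / (132000 + 3300) = 63.47 mg/L.

63.5 mg/L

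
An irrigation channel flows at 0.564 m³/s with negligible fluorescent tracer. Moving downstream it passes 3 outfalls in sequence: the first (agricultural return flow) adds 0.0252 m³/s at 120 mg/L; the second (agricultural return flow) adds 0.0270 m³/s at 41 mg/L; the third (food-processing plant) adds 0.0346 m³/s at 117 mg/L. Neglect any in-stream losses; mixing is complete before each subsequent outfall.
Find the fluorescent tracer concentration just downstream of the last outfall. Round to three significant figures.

Outfall 1: combined Q = 0.5892 m³/s; C = (0.5640·0 + 0.02520·120.0)/0.5892 = 5.132 mg/L.
Outfall 2: combined Q = 0.6162 m³/s; C = (0.5892·5.132 + 0.02700·41.00)/0.6162 = 6.704 mg/L.
Outfall 3: combined Q = 0.6508 m³/s; C = (0.6162·6.704 + 0.03460·117.0)/0.6508 = 12.57 mg/L.

12.6 mg/L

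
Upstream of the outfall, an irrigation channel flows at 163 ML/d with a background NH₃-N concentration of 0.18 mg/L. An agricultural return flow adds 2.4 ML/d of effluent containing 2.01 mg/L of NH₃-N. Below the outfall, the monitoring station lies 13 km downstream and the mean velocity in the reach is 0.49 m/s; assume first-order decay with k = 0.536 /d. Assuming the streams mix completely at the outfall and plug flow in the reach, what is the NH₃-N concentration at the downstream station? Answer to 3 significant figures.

After mixing, C = (163.0·0.1800 + 2.400·2.010) / 165.4 = 34.16/165.4 = 0.2066 mg/L.
Travel time t = 13·1000 / 0.49 = 26530 s = 7.370 h.
Decay over the reach: 0.2066·exp(−kt) = 0.2066·0.8482 = 0.1752 mg/L.

0.175 mg/L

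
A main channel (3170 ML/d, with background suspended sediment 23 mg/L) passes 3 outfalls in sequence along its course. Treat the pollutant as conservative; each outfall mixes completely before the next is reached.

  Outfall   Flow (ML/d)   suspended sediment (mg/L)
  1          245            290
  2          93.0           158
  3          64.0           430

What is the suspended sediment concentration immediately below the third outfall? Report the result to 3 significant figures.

52.1 mg/L

After outfall 1: Q = 3170 + 245.0 = 3415 ML/d; C = (3170·23.00 + 245.0·290.0)/3415 = 42.16 mg/L.
After outfall 2: Q = 3415 + 93.00 = 3508 ML/d; C = (3415·42.16 + 93.00·158.0)/3508 = 45.23 mg/L.
After outfall 3: Q = 3508 + 64.00 = 3572 ML/d; C = (3508·45.23 + 64.00·430.0)/3572 = 52.12 mg/L.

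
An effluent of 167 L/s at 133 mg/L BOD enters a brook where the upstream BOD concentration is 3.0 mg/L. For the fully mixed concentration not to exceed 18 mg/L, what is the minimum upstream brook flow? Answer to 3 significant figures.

1280 L/s

Set C_mix = 18: (Q·3.000 + 167.0·133.0) / (Q + 167.0) = 18
→ Q = 167.0·(133.0 − 18)/(18 − 3.000) = 1280 L/s.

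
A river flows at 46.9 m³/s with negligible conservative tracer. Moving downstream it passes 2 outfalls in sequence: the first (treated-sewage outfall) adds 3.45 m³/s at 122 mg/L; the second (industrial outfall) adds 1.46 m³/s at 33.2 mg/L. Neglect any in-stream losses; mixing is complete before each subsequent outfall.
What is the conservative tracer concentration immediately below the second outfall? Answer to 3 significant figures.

9.06 mg/L

Outfall 1: combined Q = 50.35 m³/s; C = (46.90·0 + 3.450·122.0)/50.35 = 8.359 mg/L.
Outfall 2: combined Q = 51.81 m³/s; C = (50.35·8.359 + 1.460·33.20)/51.81 = 9.059 mg/L.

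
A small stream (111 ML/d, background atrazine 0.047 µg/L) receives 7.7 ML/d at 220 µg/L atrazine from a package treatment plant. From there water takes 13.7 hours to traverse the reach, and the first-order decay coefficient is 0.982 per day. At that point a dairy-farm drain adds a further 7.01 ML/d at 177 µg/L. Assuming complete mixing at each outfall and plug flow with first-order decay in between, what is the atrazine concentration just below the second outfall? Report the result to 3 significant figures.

Flow-weighted average: C = (111.0·0.04700 + 7.700·220.0) / 118.7 = 1699/118.7 = 14.32 µg/L; combined flow 118.7 ML/d.
First-order decay: C = 14.32·exp(−k·t) = 14.32·0.5709 = 8.172 µg/L.
Second outfall: C = (118.7·8.172 + 7.010·177.0)/125.7 = 17.59 µg/L.

17.6 µg/L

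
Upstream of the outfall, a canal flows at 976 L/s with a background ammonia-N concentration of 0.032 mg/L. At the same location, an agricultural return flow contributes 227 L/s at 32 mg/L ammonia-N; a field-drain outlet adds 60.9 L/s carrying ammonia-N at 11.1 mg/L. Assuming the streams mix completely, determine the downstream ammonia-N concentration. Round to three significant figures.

Mixed concentration C = ΣQC/ΣQ = (976.0·0.03200 + 227.0·32.00 + 60.90·11.10) / 1264 = 7971/1264 = 6.307 mg/L.

6.31 mg/L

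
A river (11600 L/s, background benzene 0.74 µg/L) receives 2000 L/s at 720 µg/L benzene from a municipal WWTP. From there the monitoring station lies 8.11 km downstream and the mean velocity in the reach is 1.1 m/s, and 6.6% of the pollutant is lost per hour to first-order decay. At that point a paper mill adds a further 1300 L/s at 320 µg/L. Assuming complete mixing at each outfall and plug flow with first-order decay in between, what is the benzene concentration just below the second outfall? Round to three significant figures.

112 µg/L

Mixed concentration C = ΣQC/ΣQ = (11600·0.7400 + 2000·720.0) / 13600 = 1449000/13600 = 106.5 µg/L; combined flow 13600 L/s.
Travel time t = 8.11·1000 / 1.1 = 7373 s = 2.048 h.
6.6%/h lost → k = −ln(1 − 0.066) = 0.06828 h⁻¹.
First-order decay: C = 106.5·exp(−k·t) = 106.5·0.8695 = 92.61 µg/L.
Second outfall: C = (13600·92.61 + 1300·320.0)/14900 = 112.5 µg/L.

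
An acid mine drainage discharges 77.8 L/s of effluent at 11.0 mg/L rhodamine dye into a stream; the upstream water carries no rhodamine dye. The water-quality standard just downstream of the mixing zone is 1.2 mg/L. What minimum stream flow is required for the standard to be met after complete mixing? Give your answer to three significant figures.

635 L/s

Set C_mix = 1.2: (Q·0 + 77.80·11.00) / (Q + 77.80) = 1.2
→ Q = 77.80·(11.00 − 1.2)/(1.2 − 0) = 635.4 L/s.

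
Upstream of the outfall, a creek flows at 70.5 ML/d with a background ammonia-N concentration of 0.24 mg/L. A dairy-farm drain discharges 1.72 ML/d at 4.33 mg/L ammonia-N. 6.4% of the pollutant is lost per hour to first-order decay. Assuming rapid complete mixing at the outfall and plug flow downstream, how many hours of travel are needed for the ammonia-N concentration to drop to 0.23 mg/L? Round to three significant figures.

5.79 h

After mixing, C = (70.50·0.2400 + 1.720·4.330) / 72.22 = 24.37/72.22 = 0.3374 mg/L.
6.4%/h lost → k = −ln(1 − 0.064) = 0.06614 h⁻¹.
0.3374·exp(−k·t) = 0.23 → t = ln(0.3374/0.23)/k = 20860 s = 5.794 h.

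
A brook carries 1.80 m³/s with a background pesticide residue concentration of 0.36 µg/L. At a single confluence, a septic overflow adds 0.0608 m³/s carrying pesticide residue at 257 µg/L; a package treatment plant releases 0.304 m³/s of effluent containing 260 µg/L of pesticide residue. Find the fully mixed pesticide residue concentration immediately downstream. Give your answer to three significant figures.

44.0 µg/L

Conservation of mass: C = (1.800·0.3600 + 0.06080·257.0 + 0.3040·260.0) / 2.165 = 95.31/2.165 = 44.03 µg/L.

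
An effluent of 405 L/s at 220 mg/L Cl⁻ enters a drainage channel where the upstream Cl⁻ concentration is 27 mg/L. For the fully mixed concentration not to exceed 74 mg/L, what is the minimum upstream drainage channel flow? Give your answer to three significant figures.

1260 L/s

Set C_mix = 74: (Q·27.00 + 405.0·220.0) / (Q + 405.0) = 74
→ Q = 405.0·(220.0 − 74)/(74 − 27.00) = 1258 L/s.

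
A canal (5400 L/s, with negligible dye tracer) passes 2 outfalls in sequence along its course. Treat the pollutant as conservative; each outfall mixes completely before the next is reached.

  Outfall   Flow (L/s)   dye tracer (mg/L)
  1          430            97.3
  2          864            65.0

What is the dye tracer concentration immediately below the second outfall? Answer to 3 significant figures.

After outfall 1: Q = 5400 + 430.0 = 5830 L/s; C = (5400·0 + 430.0·97.30)/5830 = 7.177 mg/L.
After outfall 2: Q = 5830 + 864.0 = 6694 L/s; C = (5830·7.177 + 864.0·65.00)/6694 = 14.64 mg/L.

14.6 mg/L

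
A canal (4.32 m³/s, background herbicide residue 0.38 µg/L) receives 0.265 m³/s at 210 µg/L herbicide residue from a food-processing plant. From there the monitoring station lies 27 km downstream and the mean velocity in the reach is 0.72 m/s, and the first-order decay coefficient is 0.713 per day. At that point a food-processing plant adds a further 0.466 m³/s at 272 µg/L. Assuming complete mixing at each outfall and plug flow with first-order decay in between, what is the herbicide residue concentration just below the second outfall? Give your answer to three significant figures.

33.4 µg/L

Mass balance: C = (4.320·0.3800 + 0.2650·210.0) / 4.585 = 57.29/4.585 = 12.50 µg/L; combined flow 4.585 m³/s.
Travel time t = 27·1000 / 0.72 = 37500 s = 10.42 h.
Decay over the reach: 12.50·exp(−kt) = 12.50·0.7338 = 9.170 µg/L.
Second outfall: C = (4.585·9.170 + 0.4660·272.0)/5.051 = 33.42 µg/L.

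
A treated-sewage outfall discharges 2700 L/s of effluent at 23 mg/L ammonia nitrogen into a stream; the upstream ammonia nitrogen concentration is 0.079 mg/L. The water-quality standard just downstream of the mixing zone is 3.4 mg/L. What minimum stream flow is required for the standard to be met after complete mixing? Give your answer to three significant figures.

15900 L/s

Set C_mix = 3.4: (Q·0.07900 + 2700·23.00) / (Q + 2700) = 3.4
→ Q = 2700·(23.00 − 3.4)/(3.4 − 0.07900) = 15930 L/s.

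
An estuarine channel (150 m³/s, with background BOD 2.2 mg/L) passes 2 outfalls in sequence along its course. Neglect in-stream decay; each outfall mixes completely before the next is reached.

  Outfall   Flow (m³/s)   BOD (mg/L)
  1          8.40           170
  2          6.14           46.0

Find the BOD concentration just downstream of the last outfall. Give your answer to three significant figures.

After outfall 1: Q = 150.0 + 8.400 = 158.4 m³/s; C = (150.0·2.200 + 8.400·170.0)/158.4 = 11.10 mg/L.
After outfall 2: Q = 158.4 + 6.140 = 164.5 m³/s; C = (158.4·11.10 + 6.140·46.00)/164.5 = 12.40 mg/L.

12.4 mg/L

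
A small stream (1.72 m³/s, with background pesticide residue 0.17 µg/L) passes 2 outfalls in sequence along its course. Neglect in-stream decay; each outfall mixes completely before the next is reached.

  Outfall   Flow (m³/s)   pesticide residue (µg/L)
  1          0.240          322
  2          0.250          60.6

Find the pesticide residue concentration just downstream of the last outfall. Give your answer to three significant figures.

42.0 µg/L

Outfall 1: combined Q = 1.960 m³/s; C = (1.720·0.1700 + 0.2400·322.0)/1.960 = 39.58 µg/L.
Outfall 2: combined Q = 2.210 m³/s; C = (1.960·39.58 + 0.2500·60.60)/2.210 = 41.96 µg/L.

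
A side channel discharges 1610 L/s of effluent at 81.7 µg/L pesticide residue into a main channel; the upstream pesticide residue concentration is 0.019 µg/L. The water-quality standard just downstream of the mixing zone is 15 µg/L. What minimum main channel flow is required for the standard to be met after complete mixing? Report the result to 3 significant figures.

Set C_mix = 15: (Q·0.01900 + 1610·81.70) / (Q + 1610) = 15
→ Q = 1610·(81.70 − 15)/(15 − 0.01900) = 7168 L/s.

7170 L/s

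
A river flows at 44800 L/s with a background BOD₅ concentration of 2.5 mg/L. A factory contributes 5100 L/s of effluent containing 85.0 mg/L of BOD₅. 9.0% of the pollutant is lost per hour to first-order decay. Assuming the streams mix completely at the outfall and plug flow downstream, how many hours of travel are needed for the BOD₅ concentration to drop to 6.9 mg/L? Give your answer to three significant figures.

4.88 h

After mixing, C = (44800·2.500 + 5100·85.00) / 49900 = 545500/49900 = 10.93 mg/L.
9.0%/h lost → k = −ln(1 − 0.09) = 0.09431 h⁻¹.
10.93·exp(−k·t) = 6.9 → t = ln(10.93/6.9)/k = 17570 s = 4.879 h.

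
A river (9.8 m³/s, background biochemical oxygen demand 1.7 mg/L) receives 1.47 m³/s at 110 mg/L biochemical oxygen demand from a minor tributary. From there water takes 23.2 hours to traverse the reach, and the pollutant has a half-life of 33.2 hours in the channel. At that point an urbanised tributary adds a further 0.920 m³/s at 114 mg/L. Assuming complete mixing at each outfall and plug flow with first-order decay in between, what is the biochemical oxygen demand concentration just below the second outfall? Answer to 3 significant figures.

Mass balance: C = (9.800·1.700 + 1.470·110.0) / 11.27 = 178.4/11.27 = 15.83 mg/L; combined flow 11.27 m³/s.
Half-life 33.2 h → k = ln 2 / 33.2 = 0.02088 h⁻¹ = 0.5011 d⁻¹.
Applying C = C₀e^(−kt): 15.83 × 0.6161 = 9.750 mg/L.
Second outfall: C = (11.27·9.750 + 0.9200·114.0)/12.19 = 17.62 mg/L.

17.6 mg/L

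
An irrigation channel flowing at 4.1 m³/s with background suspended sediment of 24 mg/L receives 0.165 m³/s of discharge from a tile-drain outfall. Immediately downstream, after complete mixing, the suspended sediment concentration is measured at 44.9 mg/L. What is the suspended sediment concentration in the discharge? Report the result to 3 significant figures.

Mass balance: 4.100·24.00 + 0.1650·Cₑ = 4.265·44.90
→ Cₑ = (4.265·44.90 − 4.100·24.00) / 0.1650 = 564.2 mg/L.

564 mg/L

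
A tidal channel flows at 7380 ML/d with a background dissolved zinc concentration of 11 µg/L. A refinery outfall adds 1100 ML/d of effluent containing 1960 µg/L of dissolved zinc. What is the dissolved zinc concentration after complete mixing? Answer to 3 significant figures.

264 µg/L

Mass balance: C = (7380·11.00 + 1100·1960) / 8480 = 2237000/8480 = 263.8 µg/L.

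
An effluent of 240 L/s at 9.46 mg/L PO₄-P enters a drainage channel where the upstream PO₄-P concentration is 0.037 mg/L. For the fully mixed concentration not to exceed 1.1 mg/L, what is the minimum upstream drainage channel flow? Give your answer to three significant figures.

1890 L/s

Set C_mix = 1.1: (Q·0.03700 + 240.0·9.460) / (Q + 240.0) = 1.1
→ Q = 240.0·(9.460 − 1.1)/(1.1 − 0.03700) = 1887 L/s.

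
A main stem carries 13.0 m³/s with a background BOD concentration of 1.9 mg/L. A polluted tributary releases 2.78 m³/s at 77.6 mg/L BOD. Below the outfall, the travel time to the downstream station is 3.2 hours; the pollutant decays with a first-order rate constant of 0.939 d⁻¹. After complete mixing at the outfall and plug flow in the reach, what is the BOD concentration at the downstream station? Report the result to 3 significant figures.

13.4 mg/L

After mixing, C = (13.00·1.900 + 2.780·77.60) / 15.78 = 240.4/15.78 = 15.24 mg/L.
Decay over the reach: 15.24·exp(−kt) = 15.24·0.8823 = 13.44 mg/L.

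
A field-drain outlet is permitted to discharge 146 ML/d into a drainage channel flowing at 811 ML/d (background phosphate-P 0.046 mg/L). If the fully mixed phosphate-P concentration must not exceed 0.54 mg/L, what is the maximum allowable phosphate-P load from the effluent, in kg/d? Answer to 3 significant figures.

479 kg/d

Mass balance at the limit: 811.0·0.04600 + 146.0·Cₑ = 957.0·0.54 → Cₑ = 3.284 mg/L.
146.0 ML/d = 1.690 m³/s. Load = 1.690 m³/s × 3.284 g/m³ × 86 400 s/d = 479.5 kg/d.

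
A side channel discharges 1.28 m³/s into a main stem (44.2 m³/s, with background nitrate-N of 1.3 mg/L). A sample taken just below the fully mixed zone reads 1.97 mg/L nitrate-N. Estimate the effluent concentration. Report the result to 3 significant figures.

Mass balance: 44.20·1.300 + 1.280·Cₑ = 45.48·1.970
→ Cₑ = (45.48·1.970 − 44.20·1.300) / 1.280 = 25.11 mg/L.

25.1 mg/L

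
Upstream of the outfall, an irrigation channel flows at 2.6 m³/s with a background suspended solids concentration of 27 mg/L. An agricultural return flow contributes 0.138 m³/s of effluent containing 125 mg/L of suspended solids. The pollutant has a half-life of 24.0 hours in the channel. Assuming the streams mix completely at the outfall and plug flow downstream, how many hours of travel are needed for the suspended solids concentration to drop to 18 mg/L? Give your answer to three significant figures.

19.9 h

Mass balance: C = (2.600·27.00 + 0.1380·125.0) / 2.738 = 87.45/2.738 = 31.94 mg/L.
Half-life 24.0 h → k = ln 2 / 24.0 = 0.02888 h⁻¹ = 0.6931 d⁻¹.
31.94·exp(−k·t) = 18 → t = ln(31.94/18)/k = 71480 s = 19.86 h.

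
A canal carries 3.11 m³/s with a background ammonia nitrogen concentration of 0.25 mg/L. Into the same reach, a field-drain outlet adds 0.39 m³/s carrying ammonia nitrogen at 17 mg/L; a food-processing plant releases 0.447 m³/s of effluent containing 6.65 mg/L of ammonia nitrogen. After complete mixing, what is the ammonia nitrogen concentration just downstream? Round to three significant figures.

2.63 mg/L

Conservation of mass: C = (3.110·0.2500 + 0.3900·17.00 + 0.4470·6.650) / 3.947 = 10.38/3.947 = 2.630 mg/L.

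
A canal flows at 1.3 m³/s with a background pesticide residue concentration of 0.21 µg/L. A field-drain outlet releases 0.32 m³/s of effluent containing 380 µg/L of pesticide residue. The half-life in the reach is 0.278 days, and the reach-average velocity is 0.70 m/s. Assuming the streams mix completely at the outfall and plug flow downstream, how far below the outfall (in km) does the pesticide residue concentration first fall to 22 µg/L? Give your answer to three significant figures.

29.8 km

Flow-weighted average: C = (1.300·0.2100 + 0.3200·380.0) / 1.620 = 121.9/1.620 = 75.23 µg/L.
Half-life 0.278 d → k = ln 2 / 0.278 = 2.493 d⁻¹.
Set 75.23·exp(−k·t) = 22 → t = ln(75.23/22)/k = 42610 s = 11.83 h.
Distance = v·t = 0.70·42610 = 29820 m = 29.82 km.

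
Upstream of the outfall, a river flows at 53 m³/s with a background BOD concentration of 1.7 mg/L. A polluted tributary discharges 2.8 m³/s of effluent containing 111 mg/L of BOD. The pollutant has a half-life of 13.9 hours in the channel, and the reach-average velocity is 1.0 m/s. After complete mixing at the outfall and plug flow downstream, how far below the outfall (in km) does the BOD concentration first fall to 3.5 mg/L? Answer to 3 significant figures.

51.9 km

Conservation of mass: C = (53.00·1.700 + 2.800·111.0) / 55.80 = 400.9/55.80 = 7.185 mg/L.
Half-life 13.9 h → k = ln 2 / 13.9 = 0.04987 h⁻¹ = 1.197 d⁻¹.
Set 7.185·exp(−k·t) = 3.5 → t = ln(7.185/3.5)/k = 51920 s = 14.42 h.
Distance = v·t = 1.0·51920 = 51920 m = 51.92 km.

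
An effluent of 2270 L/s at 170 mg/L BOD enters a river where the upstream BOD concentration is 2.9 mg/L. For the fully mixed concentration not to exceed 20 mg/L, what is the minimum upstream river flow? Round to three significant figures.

19900 L/s

Set C_mix = 20: (Q·2.900 + 2270·170.0) / (Q + 2270) = 20
→ Q = 2270·(170.0 − 20)/(20 − 2.900) = 19910 L/s.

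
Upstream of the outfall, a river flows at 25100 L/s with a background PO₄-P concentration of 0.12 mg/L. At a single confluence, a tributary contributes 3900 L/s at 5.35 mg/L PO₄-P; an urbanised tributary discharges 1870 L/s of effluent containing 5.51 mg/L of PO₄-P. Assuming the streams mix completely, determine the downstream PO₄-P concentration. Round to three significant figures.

After mixing, C = (25100·0.1200 + 3900·5.350 + 1870·5.510) / 30870 = 34180/30870 = 1.107 mg/L.

1.11 mg/L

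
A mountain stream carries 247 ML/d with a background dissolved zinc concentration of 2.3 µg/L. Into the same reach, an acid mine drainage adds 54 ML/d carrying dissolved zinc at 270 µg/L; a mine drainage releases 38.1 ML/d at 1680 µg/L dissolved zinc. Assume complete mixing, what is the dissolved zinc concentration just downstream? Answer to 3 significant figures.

After mixing, C = (247.0·2.300 + 54.00·270.0 + 38.10·1680) / 339.1 = 79160/339.1 = 233.4 µg/L.

233 µg/L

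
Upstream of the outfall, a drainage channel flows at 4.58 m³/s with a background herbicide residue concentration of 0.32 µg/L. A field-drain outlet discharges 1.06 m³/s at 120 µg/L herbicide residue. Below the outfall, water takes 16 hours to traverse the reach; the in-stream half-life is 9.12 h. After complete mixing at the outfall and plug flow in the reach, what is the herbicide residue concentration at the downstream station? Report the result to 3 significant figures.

6.76 µg/L

Conservation of mass: C = (4.580·0.3200 + 1.060·120.0) / 5.640 = 128.7/5.640 = 22.81 µg/L.
Half-life 9.12 h → k = ln 2 / 9.12 = 0.07600 h⁻¹ = 1.824 d⁻¹.
After decay, C = 22.81 × e^(−kt) = 22.81 × 0.2964 = 6.762 µg/L.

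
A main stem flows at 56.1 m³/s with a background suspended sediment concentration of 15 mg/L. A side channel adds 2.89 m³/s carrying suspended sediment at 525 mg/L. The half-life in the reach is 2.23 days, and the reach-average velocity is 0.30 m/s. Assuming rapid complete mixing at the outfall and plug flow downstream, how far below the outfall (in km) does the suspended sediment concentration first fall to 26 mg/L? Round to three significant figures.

35.9 km

Mass balance: C = (56.10·15.00 + 2.890·525.0) / 58.99 = 2359/58.99 = 39.99 mg/L.
Half-life 2.23 d → k = ln 2 / 2.23 = 0.3108 d⁻¹.
Set 39.99·exp(−k·t) = 26 → t = ln(39.99/26)/k = 119600 s = 33.23 h.
Distance = v·t = 0.30·119600 = 35890 m = 35.89 km.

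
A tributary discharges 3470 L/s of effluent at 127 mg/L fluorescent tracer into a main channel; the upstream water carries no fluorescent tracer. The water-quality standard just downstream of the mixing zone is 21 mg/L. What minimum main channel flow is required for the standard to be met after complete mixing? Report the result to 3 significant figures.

Set C_mix = 21: (Q·0 + 3470·127.0) / (Q + 3470) = 21
→ Q = 3470·(127.0 − 21)/(21 − 0) = 17520 L/s.

17500 L/s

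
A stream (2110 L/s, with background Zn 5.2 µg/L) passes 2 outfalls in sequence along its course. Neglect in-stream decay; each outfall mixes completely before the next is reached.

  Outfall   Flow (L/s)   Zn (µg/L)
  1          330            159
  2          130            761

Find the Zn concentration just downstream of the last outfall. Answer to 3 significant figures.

63.2 µg/L

After outfall 1: Q = 2110 + 330.0 = 2440 L/s; C = (2110·5.200 + 330.0·159.0)/2440 = 26.00 µg/L.
After outfall 2: Q = 2440 + 130.0 = 2570 L/s; C = (2440·26.00 + 130.0·761.0)/2570 = 63.18 µg/L.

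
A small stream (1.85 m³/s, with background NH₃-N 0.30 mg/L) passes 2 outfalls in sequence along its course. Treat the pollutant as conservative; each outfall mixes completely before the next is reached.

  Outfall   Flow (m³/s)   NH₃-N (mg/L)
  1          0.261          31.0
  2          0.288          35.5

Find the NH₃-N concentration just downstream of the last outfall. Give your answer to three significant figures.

Below outfall 1: Q → 2.111 m³/s, C = (1.850·0.3000 + 0.2610·31.00)/2.111 = 4.096 mg/L.
Below outfall 2: Q → 2.399 m³/s, C = (2.111·4.096 + 0.2880·35.50)/2.399 = 7.866 mg/L.

7.87 mg/L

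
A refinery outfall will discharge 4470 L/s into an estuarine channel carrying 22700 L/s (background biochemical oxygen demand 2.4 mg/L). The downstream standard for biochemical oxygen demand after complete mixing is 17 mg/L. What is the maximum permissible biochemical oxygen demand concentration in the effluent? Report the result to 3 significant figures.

91.1 mg/L

At the limit, (Qr·Cr + Qe·Cₑ)/(Qr + Qe) = 17:
Cₑ = (27170·17 − 22700·2.400) / 4470 = 91.14 mg/L.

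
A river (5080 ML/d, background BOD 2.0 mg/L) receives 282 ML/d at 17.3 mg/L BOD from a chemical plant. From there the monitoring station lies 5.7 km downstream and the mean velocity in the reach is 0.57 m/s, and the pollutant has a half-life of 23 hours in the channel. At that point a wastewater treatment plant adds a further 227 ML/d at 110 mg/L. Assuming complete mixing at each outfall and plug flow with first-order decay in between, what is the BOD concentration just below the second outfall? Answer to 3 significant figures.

Conservation of mass: C = (5080·2.000 + 282.0·17.30) / 5362 = 15040/5362 = 2.805 mg/L; combined flow 5362 ML/d.
Travel time t = 5.7·1000 / 0.57 = 10000 s = 2.778 h.
Half-life 23 h → k = ln 2 / 23 = 0.03014 h⁻¹ = 0.7233 d⁻¹.
First-order decay: C = 2.805·exp(−k·t) = 2.805·0.9197 = 2.579 mg/L.
At the second outfall, C = (5362·2.579 + 227.0·110.0) / (5362 + 227.0) = 6.942 mg/L.

6.94 mg/L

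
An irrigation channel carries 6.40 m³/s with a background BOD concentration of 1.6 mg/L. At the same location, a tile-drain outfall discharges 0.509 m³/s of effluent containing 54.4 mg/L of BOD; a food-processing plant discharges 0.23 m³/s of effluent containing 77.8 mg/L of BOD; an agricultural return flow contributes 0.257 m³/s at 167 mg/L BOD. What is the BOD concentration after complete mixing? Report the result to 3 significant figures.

13.4 mg/L

Mixed concentration C = ΣQC/ΣQ = (6.400·1.600 + 0.5090·54.40 + 0.2300·77.80 + 0.2570·167.0) / 7.396 = 98.74/7.396 = 13.35 mg/L.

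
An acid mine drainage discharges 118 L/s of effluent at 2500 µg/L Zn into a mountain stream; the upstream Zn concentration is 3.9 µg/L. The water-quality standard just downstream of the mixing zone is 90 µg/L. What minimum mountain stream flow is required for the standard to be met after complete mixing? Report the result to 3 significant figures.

Set C_mix = 90: (Q·3.900 + 118.0·2500) / (Q + 118.0) = 90
→ Q = 118.0·(2500 − 90)/(90 − 3.900) = 3303 L/s.

3300 L/s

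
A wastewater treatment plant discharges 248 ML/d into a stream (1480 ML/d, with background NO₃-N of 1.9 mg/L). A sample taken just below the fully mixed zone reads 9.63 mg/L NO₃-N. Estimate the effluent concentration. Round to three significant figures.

55.8 mg/L

Mass balance: 1480·1.900 + 248.0·Cₑ = 1728·9.630
→ Cₑ = (1728·9.630 − 1480·1.900) / 248.0 = 55.76 mg/L.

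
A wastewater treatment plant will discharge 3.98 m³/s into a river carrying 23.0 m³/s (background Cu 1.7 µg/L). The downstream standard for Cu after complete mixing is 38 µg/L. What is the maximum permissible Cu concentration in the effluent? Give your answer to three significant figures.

At the limit, (Qr·Cr + Qe·Cₑ)/(Qr + Qe) = 38:
Cₑ = (26.98·38 − 23.00·1.700) / 3.980 = 247.8 µg/L.

248 µg/L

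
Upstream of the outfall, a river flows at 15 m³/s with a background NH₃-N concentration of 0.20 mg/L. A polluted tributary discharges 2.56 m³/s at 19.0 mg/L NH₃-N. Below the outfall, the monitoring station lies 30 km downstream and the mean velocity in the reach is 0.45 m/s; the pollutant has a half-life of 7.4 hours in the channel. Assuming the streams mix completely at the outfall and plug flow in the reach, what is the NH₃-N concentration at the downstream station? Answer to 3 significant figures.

Mass balance: C = (15.00·0.2000 + 2.560·19.00) / 17.56 = 51.64/17.56 = 2.941 mg/L.
Travel time t = 30·1000 / 0.45 = 66670 s = 18.52 h.
Half-life 7.4 h → k = ln 2 / 7.4 = 0.09367 h⁻¹ = 2.248 d⁻¹.
After decay, C = 2.941 × e^(−kt) = 2.941 × 0.1765 = 0.5190 mg/L.

0.519 mg/L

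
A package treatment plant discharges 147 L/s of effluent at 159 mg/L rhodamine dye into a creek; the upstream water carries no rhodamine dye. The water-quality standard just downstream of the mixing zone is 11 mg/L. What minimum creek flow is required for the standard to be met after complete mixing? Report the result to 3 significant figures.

1980 L/s

Set C_mix = 11: (Q·0 + 147.0·159.0) / (Q + 147.0) = 11
→ Q = 147.0·(159.0 − 11)/(11 − 0) = 1978 L/s.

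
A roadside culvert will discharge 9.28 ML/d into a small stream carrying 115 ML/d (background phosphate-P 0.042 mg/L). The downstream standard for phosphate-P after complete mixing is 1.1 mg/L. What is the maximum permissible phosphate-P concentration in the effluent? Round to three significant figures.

14.2 mg/L

At the limit, (Qr·Cr + Qe·Cₑ)/(Qr + Qe) = 1.1:
Cₑ = (124.3·1.1 − 115.0·0.04200) / 9.280 = 14.21 mg/L.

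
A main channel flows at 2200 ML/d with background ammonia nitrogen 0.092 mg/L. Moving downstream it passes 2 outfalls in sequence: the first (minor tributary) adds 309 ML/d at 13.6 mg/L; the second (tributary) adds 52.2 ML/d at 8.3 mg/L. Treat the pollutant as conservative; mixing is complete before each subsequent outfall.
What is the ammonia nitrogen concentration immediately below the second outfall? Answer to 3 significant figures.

1.89 mg/L

Below outfall 1: Q → 2509 ML/d, C = (2200·0.09200 + 309.0·13.60)/2509 = 1.756 mg/L.
Below outfall 2: Q → 2561 ML/d, C = (2509·1.756 + 52.20·8.300)/2561 = 1.889 mg/L.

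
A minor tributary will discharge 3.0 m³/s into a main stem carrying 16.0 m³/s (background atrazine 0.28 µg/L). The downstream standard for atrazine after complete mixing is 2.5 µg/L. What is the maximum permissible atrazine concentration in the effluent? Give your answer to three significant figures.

At the limit, (Qr·Cr + Qe·Cₑ)/(Qr + Qe) = 2.5:
Cₑ = (19.00·2.5 − 16.00·0.2800) / 3.000 = 14.34 µg/L.

14.3 µg/L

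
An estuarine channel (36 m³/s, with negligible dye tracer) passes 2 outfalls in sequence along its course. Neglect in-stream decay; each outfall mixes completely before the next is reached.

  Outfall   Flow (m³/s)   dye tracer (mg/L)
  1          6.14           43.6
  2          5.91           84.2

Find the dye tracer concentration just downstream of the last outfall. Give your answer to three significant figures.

After outfall 1: Q = 36.00 + 6.140 = 42.14 m³/s; C = (36.00·0 + 6.140·43.60)/42.14 = 6.353 mg/L.
After outfall 2: Q = 42.14 + 5.910 = 48.05 m³/s; C = (42.14·6.353 + 5.910·84.20)/48.05 = 15.93 mg/L.

15.9 mg/L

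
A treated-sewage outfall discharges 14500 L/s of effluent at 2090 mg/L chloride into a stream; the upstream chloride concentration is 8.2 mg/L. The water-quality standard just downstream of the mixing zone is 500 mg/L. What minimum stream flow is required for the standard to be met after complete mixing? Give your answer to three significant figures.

Set C_mix = 500: (Q·8.200 + 14500·2090) / (Q + 14500) = 500
→ Q = 14500·(2090 − 500)/(500 − 8.200) = 46880 L/s.

46900 L/s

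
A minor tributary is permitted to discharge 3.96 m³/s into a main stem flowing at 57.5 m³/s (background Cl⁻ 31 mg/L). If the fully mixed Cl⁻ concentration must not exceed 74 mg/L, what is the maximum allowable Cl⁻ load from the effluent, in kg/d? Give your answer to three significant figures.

Mass balance at the limit: 57.50·31.00 + 3.960·Cₑ = 61.46·74 → Cₑ = 698.4 mg/L.
Load = 3.960 m³/s × 698.4 g/m³ × 86 400 s/d = 238900 kg/d.

239000 kg/d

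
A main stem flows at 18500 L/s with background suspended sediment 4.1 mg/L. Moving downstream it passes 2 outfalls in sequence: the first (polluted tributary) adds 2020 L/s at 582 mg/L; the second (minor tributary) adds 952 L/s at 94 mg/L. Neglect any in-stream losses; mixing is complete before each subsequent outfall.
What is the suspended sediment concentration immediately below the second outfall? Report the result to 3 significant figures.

62.5 mg/L

Below outfall 1: Q → 20520 L/s, C = (18500·4.100 + 2020·582.0)/20520 = 60.99 mg/L.
Below outfall 2: Q → 21470 L/s, C = (20520·60.99 + 952.0·94.00)/21470 = 62.45 mg/L.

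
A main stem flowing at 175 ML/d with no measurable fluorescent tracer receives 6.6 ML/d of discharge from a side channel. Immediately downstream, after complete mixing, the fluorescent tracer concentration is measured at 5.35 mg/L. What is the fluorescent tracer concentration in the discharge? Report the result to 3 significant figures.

Mass balance: 175.0·0 + 6.600·Cₑ = 181.6·5.350
→ Cₑ = (181.6·5.350 − 175.0·0) / 6.600 = 147.2 mg/L.

147 mg/L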